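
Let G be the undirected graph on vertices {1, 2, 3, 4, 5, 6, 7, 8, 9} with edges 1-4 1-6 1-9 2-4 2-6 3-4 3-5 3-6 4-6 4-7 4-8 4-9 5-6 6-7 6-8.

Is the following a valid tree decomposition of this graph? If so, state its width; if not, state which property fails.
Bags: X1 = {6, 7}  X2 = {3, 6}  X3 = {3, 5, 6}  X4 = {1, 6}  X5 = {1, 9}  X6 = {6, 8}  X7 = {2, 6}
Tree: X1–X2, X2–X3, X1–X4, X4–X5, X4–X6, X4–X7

A tree decomposition must satisfy three properties: every vertex lies in some bag; for every edge, both endpoints lie together in some bag; and for every vertex, the bags containing it form a connected subtree. Here vertex 4 appears in no bag, so the decomposition is invalid.

No — vertex 4 appears in no bag.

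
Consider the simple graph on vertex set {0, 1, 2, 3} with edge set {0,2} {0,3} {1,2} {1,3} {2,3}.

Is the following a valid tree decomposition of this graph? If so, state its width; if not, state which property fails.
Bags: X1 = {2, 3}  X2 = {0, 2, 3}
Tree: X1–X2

A tree decomposition must satisfy three properties: every vertex lies in some bag; for every edge, both endpoints lie together in some bag; and for every vertex, the bags containing it form a connected subtree. Here vertex 1 appears in no bag, so the decomposition is invalid.

No — vertex 1 appears in no bag.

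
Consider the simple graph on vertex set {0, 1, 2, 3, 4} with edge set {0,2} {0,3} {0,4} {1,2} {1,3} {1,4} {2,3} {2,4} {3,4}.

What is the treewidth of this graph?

3

A width-3 tree decomposition is:
Bags: B1 = {0, 2, 3, 4}  B2 = {1, 2, 3, 4}
Tree: B1–B2
Every bag has size at most 4, so the width is 4 − 1 = 3 and tw(G) ≤ 3. For the lower bound, the 4 vertices {0, 2, 3, 4} are pairwise adjacent, and any tree decomposition puts a clique entirely inside one bag — forcing width ≥ 3. Hence tw(G) = 3 exactly.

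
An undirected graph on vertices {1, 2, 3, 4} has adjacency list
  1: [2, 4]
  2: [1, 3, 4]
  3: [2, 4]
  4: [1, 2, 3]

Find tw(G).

A width-2 tree decomposition is:
Bags: B1 = {1, 2, 4}  B2 = {2, 3, 4}
Tree: B1–B2
Each bag holds 3 vertices, so the decomposition has width 2, which upper-bounds the treewidth. Conversely, {1, 2, 4} is a clique of size 3, and the vertices of any clique must share a bag in every tree decomposition; so some bag has ≥ 3 vertices and tw(G) ≥ 2. Hence tw(G) = 2 exactly.

2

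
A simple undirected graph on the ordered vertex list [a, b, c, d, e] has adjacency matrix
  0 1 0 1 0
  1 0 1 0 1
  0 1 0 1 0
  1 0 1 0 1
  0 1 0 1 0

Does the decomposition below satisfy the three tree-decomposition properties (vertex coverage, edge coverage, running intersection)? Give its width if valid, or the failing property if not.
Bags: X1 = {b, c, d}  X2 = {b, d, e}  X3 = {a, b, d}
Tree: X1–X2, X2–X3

Yes; width 2.

Checking the three conditions: (i) the bags cover all of {a, b, c, d, e}; (ii) for each edge, some bag contains both endpoints; (iii) the bags containing any fixed vertex form a subtree. All hold, so the decomposition is valid with width 3 − 1 = 2.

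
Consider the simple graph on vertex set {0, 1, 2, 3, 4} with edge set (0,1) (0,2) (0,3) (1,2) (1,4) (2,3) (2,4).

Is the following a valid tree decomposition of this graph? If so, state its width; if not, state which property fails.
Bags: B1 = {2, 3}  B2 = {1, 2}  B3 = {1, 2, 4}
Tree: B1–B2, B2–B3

No — vertex 0 appears in no bag.

A tree decomposition must satisfy three properties: every vertex lies in some bag; for every edge, both endpoints lie together in some bag; and for every vertex, the bags containing it form a connected subtree. Here vertex 0 appears in no bag, so the decomposition is invalid.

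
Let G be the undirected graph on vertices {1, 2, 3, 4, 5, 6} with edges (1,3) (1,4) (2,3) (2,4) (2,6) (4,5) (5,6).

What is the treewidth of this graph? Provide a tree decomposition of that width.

Treewidth 2.
One optimal decomposition is:
Bags: B1 = {4, 5, 6}  B2 = {2, 4, 6}  B3 = {1, 2, 4}  B4 = {1, 2, 3}
Tree: B1–B2, B2–B3, B3–B4

The largest bag has 3 vertices, giving width 2; this decomposition certifies tw(G) ≤ 2. For the lower bound, G contains the cycle 5–6–2–4–5, so G is not a forest; only forests have treewidth ≤ 1, hence tw(G) ≥ 2. The upper and lower bounds meet at 2, so that is the treewidth.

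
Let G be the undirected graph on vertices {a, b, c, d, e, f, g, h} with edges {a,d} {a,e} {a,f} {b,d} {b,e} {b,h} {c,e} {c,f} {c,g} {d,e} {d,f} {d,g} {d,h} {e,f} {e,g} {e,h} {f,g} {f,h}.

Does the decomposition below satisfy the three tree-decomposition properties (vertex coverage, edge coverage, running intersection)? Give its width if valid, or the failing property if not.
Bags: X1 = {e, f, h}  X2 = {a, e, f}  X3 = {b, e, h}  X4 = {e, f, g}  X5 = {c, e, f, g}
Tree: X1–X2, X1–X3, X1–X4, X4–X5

A tree decomposition must satisfy three properties: every vertex lies in some bag; for every edge, both endpoints lie together in some bag; and for every vertex, the bags containing it form a connected subtree. Here vertex d appears in no bag, so the decomposition is invalid.

No — vertex d appears in no bag.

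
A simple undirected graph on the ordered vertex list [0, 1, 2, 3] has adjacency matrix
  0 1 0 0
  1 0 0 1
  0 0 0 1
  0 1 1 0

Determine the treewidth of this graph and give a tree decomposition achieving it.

Treewidth 1.
Bags: B1 = {1, 3}  B2 = {2, 3}  B3 = {0, 1}
Tree: B1–B2, B1–B3

Every bag has size at most 2, so the width is 2 − 1 = 1 and tw(G) ≤ 1. Any graph with an edge has treewidth ≥ 1, and G has the edge 1–3. Combining the bounds, tw(G) = 1.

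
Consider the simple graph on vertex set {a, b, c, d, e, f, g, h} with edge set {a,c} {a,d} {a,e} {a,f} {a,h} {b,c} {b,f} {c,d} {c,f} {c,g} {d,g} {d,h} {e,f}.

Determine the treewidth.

2

A width-2 tree decomposition is:
Bags: B1 = {a, c, d}  B2 = {c, d, g}  B3 = {a, c, f}  B4 = {a, e, f}  B5 = {a, d, h}  B6 = {b, c, f}
Tree: B1–B2, B1–B3, B3–B4, B1–B5, B3–B6
The largest bag has 3 vertices, giving width 2; this decomposition certifies tw(G) ≤ 2. Conversely, {a, e, f} is a clique of size 3, and the vertices of any clique must share a bag in every tree decomposition; so some bag has ≥ 3 vertices and tw(G) ≥ 2. Therefore the treewidth is 2.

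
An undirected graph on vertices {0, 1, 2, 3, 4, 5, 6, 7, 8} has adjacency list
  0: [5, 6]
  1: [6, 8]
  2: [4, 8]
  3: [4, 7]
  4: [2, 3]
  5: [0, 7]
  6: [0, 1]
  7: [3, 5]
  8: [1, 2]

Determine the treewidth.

A width-2 tree decomposition is:
Bags: B1 = {1, 2, 8}  B2 = {1, 2, 6}  B3 = {0, 2, 6}  B4 = {0, 2, 5}  B5 = {2, 5, 7}  B6 = {2, 3, 7}  B7 = {2, 3, 4}
Tree: B1–B2, B2–B3, B3–B4, B4–B5, B5–B6, B6–B7
The largest bag has 3 vertices, giving width 2; this decomposition certifies tw(G) ≤ 2. For the lower bound, G contains the cycle 2–8–1–6–0–5–7–3–4–2, so G is not a forest; only forests have treewidth ≤ 1, hence tw(G) ≥ 2. The upper and lower bounds meet at 2, so that is the treewidth.

2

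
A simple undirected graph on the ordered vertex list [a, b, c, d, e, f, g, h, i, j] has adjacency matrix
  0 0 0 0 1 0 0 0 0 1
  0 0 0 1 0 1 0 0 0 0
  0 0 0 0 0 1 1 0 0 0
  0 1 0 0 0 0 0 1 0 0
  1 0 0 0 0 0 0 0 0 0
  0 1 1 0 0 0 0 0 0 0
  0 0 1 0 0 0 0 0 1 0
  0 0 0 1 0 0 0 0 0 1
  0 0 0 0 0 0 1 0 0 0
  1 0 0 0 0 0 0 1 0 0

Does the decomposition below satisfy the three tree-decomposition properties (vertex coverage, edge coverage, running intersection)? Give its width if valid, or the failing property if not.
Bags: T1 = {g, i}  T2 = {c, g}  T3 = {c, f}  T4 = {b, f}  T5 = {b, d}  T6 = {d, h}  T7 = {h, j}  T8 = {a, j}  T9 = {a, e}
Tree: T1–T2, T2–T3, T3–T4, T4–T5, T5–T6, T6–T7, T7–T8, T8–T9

Every vertex of G appears in some bag (union = {a, b, c, d, e, f, g, h, i, j}); every edge is covered by a bag; and for each vertex v the set of bags containing v is connected in the bag tree. The decomposition is therefore valid. The largest bag has 2 vertices, so the width is 1.

Yes; width 1.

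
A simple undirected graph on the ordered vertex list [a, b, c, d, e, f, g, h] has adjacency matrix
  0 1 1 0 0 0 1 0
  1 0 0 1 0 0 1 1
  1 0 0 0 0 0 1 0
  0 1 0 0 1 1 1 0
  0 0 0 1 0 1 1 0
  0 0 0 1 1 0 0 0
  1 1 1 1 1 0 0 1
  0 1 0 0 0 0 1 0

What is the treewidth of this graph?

2

A width-2 tree decomposition is:
Bags: B1 = {a, b, g}  B2 = {a, c, g}  B3 = {b, d, g}  B4 = {b, g, h}  B5 = {d, e, g}  B6 = {d, e, f}
Tree: B1–B2, B1–B3, B1–B4, B3–B5, B5–B6
The largest bag has 3 vertices, giving width 2; this decomposition certifies tw(G) ≤ 2. For the lower bound, the 3 vertices {d, e, g} are pairwise adjacent, and any tree decomposition puts a clique entirely inside one bag — forcing width ≥ 2. The upper and lower bounds meet at 2, so that is the treewidth.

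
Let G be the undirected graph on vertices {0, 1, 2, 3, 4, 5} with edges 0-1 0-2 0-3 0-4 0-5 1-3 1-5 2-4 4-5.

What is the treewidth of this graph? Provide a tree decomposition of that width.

The largest bag has 3 vertices, giving width 2; this decomposition certifies tw(G) ≤ 2. Conversely, {0, 1, 3} is a clique of size 3, and the vertices of any clique must share a bag in every tree decomposition; so some bag has ≥ 3 vertices and tw(G) ≥ 2. Hence tw(G) = 2 exactly.

Treewidth 2.
Bags: B1 = {0, 4, 5}  B2 = {0, 1, 5}  B3 = {0, 1, 3}  B4 = {0, 2, 4}
Tree: B1–B2, B2–B3, B1–B4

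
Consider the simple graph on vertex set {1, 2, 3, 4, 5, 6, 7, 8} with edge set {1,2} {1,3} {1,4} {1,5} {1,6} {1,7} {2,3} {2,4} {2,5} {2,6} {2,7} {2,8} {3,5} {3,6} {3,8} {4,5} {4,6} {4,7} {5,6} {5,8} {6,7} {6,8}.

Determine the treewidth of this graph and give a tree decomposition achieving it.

Each bag holds 5 vertices, so the decomposition has width 4, which upper-bounds the treewidth. On the other hand G contains the 5-clique {2, 3, 5, 6, 8}. A clique must lie in a single bag of any decomposition, so no decomposition can have width below 4. The upper and lower bounds meet at 4, so that is the treewidth.

Treewidth 4.
Bags: B1 = {1, 2, 4, 6, 7}  B2 = {1, 2, 4, 5, 6}  B3 = {1, 2, 3, 5, 6}  B4 = {2, 3, 5, 6, 8}
Tree: B1–B2, B2–B3, B3–B4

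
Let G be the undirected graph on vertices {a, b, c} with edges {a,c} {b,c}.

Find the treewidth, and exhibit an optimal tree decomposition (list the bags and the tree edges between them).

Every bag has size at most 2, so the width is 2 − 1 = 1 and tw(G) ≤ 1. Any graph with an edge has treewidth ≥ 1, and G has the edge c–a. Therefore the treewidth is 1.

Treewidth 1.
One such decomposition:
Bags: B1 = {a, c}  B2 = {b, c}
Tree: B1–B2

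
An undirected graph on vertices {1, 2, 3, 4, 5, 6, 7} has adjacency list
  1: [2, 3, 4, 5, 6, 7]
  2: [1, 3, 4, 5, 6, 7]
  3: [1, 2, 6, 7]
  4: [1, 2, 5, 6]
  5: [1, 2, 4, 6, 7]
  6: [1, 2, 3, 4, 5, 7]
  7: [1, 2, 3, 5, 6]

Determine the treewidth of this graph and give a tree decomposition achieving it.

Every bag has size at most 5, so the width is 5 − 1 = 4 and tw(G) ≤ 4. For the lower bound, the 5 vertices {1, 2, 3, 6, 7} are pairwise adjacent, and any tree decomposition puts a clique entirely inside one bag — forcing width ≥ 4. The upper and lower bounds meet at 4, so that is the treewidth.

Treewidth 4.
Bags: B1 = {1, 2, 4, 5, 6}  B2 = {1, 2, 5, 6, 7}  B3 = {1, 2, 3, 6, 7}
Tree: B1–B2, B2–B3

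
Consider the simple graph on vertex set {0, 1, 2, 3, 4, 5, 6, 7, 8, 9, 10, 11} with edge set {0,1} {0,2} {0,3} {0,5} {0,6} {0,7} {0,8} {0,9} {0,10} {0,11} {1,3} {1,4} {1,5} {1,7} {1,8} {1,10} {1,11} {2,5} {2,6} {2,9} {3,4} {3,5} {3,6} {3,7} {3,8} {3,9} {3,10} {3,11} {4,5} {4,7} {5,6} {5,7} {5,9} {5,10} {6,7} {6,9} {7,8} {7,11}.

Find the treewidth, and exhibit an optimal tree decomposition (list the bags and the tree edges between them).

Each bag holds 5 vertices, so the decomposition has width 4, which upper-bounds the treewidth. For the lower bound, the 5 vertices {0, 2, 5, 6, 9} are pairwise adjacent, and any tree decomposition puts a clique entirely inside one bag — forcing width ≥ 4. Combining the bounds, tw(G) = 4.

Treewidth 4.
One optimal decomposition is:
Bags: B1 = {0, 1, 3, 7, 8}  B2 = {0, 1, 3, 5, 7}  B3 = {0, 3, 5, 6, 7}  B4 = {0, 1, 3, 5, 10}  B5 = {0, 3, 5, 6, 9}  B6 = {0, 2, 5, 6, 9}  B7 = {0, 1, 3, 7, 11}  B8 = {1, 3, 4, 5, 7}
Tree: B1–B2, B2–B3, B2–B4, B3–B5, B5–B6, B2–B7, B2–B8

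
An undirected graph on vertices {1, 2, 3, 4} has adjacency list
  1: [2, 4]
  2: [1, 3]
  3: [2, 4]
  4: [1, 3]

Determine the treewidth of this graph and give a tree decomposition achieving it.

Treewidth 2.
One optimal decomposition is:
Bags: B1 = {1, 2, 4}  B2 = {2, 3, 4}
Tree: B1–B2

Every bag has size at most 3, so the width is 3 − 1 = 2 and tw(G) ≤ 2. For the lower bound, G contains the cycle 2–1–4–3–2, so G is not a forest; only forests have treewidth ≤ 1, hence tw(G) ≥ 2. Hence tw(G) = 2 exactly.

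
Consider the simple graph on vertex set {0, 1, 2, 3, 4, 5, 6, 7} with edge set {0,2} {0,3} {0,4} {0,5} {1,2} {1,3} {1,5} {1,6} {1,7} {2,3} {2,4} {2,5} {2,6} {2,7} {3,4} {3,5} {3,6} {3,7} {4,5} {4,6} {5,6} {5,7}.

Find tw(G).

4

A width-4 tree decomposition is:
Bags: B1 = {0, 2, 3, 4, 5}  B2 = {2, 3, 4, 5, 6}  B3 = {1, 2, 3, 5, 6}  B4 = {1, 2, 3, 5, 7}
Tree: B1–B2, B2–B3, B3–B4
Each bag holds 5 vertices, so the decomposition has width 4, which upper-bounds the treewidth. For the lower bound, the 5 vertices {0, 2, 3, 4, 5} are pairwise adjacent, and any tree decomposition puts a clique entirely inside one bag — forcing width ≥ 4. Hence tw(G) = 4 exactly.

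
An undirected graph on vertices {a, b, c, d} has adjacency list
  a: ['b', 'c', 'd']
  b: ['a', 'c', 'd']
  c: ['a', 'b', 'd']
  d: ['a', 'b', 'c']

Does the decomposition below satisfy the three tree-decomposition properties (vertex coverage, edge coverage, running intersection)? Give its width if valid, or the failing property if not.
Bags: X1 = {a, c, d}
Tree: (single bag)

A tree decomposition must satisfy three properties: every vertex lies in some bag; for every edge, both endpoints lie together in some bag; and for every vertex, the bags containing it form a connected subtree. Here vertex b appears in no bag, so the decomposition is invalid.

No — vertex b appears in no bag.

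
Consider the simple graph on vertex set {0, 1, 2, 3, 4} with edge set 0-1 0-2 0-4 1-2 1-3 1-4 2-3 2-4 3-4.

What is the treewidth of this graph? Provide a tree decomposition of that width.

Treewidth 3.
Bags: B1 = {1, 2, 3, 4}  B2 = {0, 1, 2, 4}
Tree: B1–B2

Each bag holds 4 vertices, so the decomposition has width 3, which upper-bounds the treewidth. On the other hand G contains the 4-clique {0, 1, 2, 4}. A clique must lie in a single bag of any decomposition, so no decomposition can have width below 3. Combining the bounds, tw(G) = 3.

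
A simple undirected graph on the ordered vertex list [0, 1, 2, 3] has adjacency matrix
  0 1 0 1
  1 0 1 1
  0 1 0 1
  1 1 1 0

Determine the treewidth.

2

A width-2 tree decomposition is:
Bags: B1 = {1, 2, 3}  B2 = {0, 1, 3}
Tree: B1–B2
Every bag has size at most 3, so the width is 3 − 1 = 2 and tw(G) ≤ 2. On the other hand G contains the 3-clique {0, 1, 3}. A clique must lie in a single bag of any decomposition, so no decomposition can have width below 2. Combining the bounds, tw(G) = 2.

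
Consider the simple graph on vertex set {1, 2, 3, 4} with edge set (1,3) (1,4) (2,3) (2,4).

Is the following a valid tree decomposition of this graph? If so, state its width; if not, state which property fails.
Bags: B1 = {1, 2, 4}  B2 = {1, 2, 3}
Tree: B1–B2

Yes; width 2.

Vertex coverage: the bags together contain {1, 2, 3, 4}, the full vertex set. Edge coverage: each edge of G has both endpoints in at least one bag. Running intersection: for every vertex, the bags containing it form a connected subtree. All three properties hold, so this is a valid tree decomposition of width max|bag| − 1 = 2, and hence tw(G) ≤ 2.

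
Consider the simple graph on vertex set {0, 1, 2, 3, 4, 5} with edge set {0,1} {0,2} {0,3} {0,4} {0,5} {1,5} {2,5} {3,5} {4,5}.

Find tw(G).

2

A width-2 tree decomposition is:
Bags: B1 = {0, 3, 5}  B2 = {0, 1, 5}  B3 = {0, 4, 5}  B4 = {0, 2, 5}
Tree: B1–B2, B1–B3, B2–B4
The largest bag has 3 vertices, giving width 2; this decomposition certifies tw(G) ≤ 2. Conversely, {0, 1, 5} is a clique of size 3, and the vertices of any clique must share a bag in every tree decomposition; so some bag has ≥ 3 vertices and tw(G) ≥ 2. Therefore the treewidth is 2.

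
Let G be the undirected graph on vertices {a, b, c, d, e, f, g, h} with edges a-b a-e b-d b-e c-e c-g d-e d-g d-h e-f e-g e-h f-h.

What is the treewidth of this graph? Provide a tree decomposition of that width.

Every bag has size at most 3, so the width is 3 − 1 = 2 and tw(G) ≤ 2. Conversely, {d, e, g} is a clique of size 3, and the vertices of any clique must share a bag in every tree decomposition; so some bag has ≥ 3 vertices and tw(G) ≥ 2. Hence tw(G) = 2 exactly.

Treewidth 2.
One such decomposition:
Bags: B1 = {d, e, h}  B2 = {b, d, e}  B3 = {d, e, g}  B4 = {a, b, e}  B5 = {c, e, g}  B6 = {e, f, h}
Tree: B1–B2, B1–B3, B2–B4, B3–B5, B1–B6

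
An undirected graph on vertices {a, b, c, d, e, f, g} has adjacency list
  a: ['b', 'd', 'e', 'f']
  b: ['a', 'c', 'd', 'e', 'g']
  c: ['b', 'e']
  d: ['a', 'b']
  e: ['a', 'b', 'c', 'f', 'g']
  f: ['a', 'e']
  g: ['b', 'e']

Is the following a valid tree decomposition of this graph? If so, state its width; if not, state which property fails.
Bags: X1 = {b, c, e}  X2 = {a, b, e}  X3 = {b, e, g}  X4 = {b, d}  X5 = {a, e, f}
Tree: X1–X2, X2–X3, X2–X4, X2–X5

A tree decomposition must satisfy three properties: every vertex lies in some bag; for every edge, both endpoints lie together in some bag; and for every vertex, the bags containing it form a connected subtree. Here edge (a,d) lies in no bag, so the decomposition is invalid.

No — edge (a,d) lies in no bag.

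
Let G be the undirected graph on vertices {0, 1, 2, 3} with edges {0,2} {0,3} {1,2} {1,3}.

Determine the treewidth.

A width-2 tree decomposition is:
Bags: B1 = {0, 1, 3}  B2 = {0, 1, 2}
Tree: B1–B2
Every bag has size at most 3, so the width is 3 − 1 = 2 and tw(G) ≤ 2. For the lower bound, G contains the cycle 1–3–0–2–1, so G is not a forest; only forests have treewidth ≤ 1, hence tw(G) ≥ 2. Therefore the treewidth is 2.

2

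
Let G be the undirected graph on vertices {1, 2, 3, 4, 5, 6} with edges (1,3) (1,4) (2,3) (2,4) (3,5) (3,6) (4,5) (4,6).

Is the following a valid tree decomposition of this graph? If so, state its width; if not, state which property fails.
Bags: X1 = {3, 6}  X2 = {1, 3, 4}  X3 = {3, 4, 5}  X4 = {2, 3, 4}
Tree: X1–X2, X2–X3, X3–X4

No — edge (4,6) lies in no bag.

A tree decomposition must satisfy three properties: every vertex lies in some bag; for every edge, both endpoints lie together in some bag; and for every vertex, the bags containing it form a connected subtree. Here edge (4,6) lies in no bag, so the decomposition is invalid.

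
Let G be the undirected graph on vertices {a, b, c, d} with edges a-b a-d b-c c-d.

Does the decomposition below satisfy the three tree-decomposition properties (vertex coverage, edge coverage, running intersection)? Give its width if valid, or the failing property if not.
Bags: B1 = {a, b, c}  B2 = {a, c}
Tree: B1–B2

A tree decomposition must satisfy three properties: every vertex lies in some bag; for every edge, both endpoints lie together in some bag; and for every vertex, the bags containing it form a connected subtree. Here vertex d appears in no bag, so the decomposition is invalid.

No — vertex d appears in no bag.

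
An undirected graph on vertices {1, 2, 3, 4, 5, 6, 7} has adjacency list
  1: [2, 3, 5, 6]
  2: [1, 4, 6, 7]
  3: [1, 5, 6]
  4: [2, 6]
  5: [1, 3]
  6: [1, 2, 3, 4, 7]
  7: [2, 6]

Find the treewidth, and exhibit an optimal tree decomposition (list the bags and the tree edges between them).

Treewidth 2.
Bags: B1 = {1, 2, 6}  B2 = {2, 6, 7}  B3 = {1, 3, 6}  B4 = {1, 3, 5}  B5 = {2, 4, 6}
Tree: B1–B2, B1–B3, B3–B4, B2–B5

Every bag has size at most 3, so the width is 3 − 1 = 2 and tw(G) ≤ 2. On the other hand G contains the 3-clique {1, 3, 5}. A clique must lie in a single bag of any decomposition, so no decomposition can have width below 2. The upper and lower bounds meet at 2, so that is the treewidth.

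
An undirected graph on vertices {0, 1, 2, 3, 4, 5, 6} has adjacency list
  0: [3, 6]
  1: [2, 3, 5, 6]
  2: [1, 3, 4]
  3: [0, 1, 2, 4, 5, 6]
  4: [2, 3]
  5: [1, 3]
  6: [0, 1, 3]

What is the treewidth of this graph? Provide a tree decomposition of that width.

Treewidth 2.
Bags: B1 = {2, 3, 4}  B2 = {1, 2, 3}  B3 = {1, 3, 6}  B4 = {0, 3, 6}  B5 = {1, 3, 5}
Tree: B1–B2, B2–B3, B3–B4, B3–B5

Every bag has size at most 3, so the width is 3 − 1 = 2 and tw(G) ≤ 2. Conversely, {0, 3, 6} is a clique of size 3, and the vertices of any clique must share a bag in every tree decomposition; so some bag has ≥ 3 vertices and tw(G) ≥ 2. The upper and lower bounds meet at 2, so that is the treewidth.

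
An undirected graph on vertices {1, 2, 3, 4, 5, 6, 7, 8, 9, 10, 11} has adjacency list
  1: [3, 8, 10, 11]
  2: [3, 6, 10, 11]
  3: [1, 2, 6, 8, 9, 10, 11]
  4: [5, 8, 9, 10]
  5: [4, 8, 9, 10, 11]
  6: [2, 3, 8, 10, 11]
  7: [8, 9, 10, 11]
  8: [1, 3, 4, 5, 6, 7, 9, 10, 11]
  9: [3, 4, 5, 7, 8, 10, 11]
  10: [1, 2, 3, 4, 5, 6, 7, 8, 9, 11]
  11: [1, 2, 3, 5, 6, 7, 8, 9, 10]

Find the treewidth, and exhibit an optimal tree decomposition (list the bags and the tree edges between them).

Treewidth 4.
One such decomposition:
Bags: B1 = {1, 3, 8, 10, 11}  B2 = {3, 6, 8, 10, 11}  B3 = {3, 8, 9, 10, 11}  B4 = {7, 8, 9, 10, 11}  B5 = {2, 3, 6, 10, 11}  B6 = {5, 8, 9, 10, 11}  B7 = {4, 5, 8, 9, 10}
Tree: B1–B2, B2–B3, B3–B4, B2–B5, B3–B6, B6–B7

The largest bag has 5 vertices, giving width 4; this decomposition certifies tw(G) ≤ 4. Conversely, {1, 3, 8, 10, 11} is a clique of size 5, and the vertices of any clique must share a bag in every tree decomposition; so some bag has ≥ 5 vertices and tw(G) ≥ 4. Hence tw(G) = 4 exactly.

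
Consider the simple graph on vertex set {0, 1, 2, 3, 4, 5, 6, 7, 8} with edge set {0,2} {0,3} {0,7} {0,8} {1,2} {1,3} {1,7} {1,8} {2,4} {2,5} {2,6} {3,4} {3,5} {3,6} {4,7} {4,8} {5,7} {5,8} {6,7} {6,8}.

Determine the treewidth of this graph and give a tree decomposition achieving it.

Every bag has size at most 5, so the width is 5 − 1 = 4 and tw(G) ≤ 4. For the lower bound: the 5 vertex sets {3,4}, {0,2}, {5,7}, {8}, {6} are disjoint, each induces a connected subgraph, and every pair is joined by at least one edge of G. Contracting each set to a single vertex therefore yields K_{5} as a minor, and since treewidth is minor-monotone, tw(G) ≥ tw(K_{5}) = 4. Therefore the treewidth is 4.

Treewidth 4.
Bags: B1 = {2, 3, 4, 7, 8}  B2 = {0, 2, 3, 7, 8}  B3 = {2, 3, 5, 7, 8}  B4 = {2, 3, 6, 7, 8}  B5 = {1, 2, 3, 7, 8}
Tree: B1–B2, B2–B3, B3–B4, B4–B5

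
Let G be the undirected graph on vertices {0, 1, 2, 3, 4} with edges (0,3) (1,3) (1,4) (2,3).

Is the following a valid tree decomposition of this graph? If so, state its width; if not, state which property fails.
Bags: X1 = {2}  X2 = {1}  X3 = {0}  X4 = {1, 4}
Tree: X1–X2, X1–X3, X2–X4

No — vertex 3 appears in no bag.

A tree decomposition must satisfy three properties: every vertex lies in some bag; for every edge, both endpoints lie together in some bag; and for every vertex, the bags containing it form a connected subtree. Here vertex 3 appears in no bag, so the decomposition is invalid.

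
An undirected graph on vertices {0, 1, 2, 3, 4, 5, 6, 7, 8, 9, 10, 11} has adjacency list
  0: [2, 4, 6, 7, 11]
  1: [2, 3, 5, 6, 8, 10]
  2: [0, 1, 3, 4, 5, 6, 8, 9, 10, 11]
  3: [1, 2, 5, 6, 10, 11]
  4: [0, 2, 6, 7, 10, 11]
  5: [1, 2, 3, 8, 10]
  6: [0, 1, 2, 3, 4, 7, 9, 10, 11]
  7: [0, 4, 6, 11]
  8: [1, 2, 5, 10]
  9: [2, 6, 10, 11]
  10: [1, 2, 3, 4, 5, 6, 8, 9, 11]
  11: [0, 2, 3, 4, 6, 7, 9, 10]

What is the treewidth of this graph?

A width-4 tree decomposition is:
Bags: B1 = {1, 2, 3, 6, 10}  B2 = {2, 3, 6, 10, 11}  B3 = {2, 4, 6, 10, 11}  B4 = {1, 2, 3, 5, 10}  B5 = {0, 2, 4, 6, 11}  B6 = {0, 4, 6, 7, 11}  B7 = {1, 2, 5, 8, 10}  B8 = {2, 6, 9, 10, 11}
Tree: B1–B2, B2–B3, B1–B4, B3–B5, B5–B6, B4–B7, B3–B8
Every bag has size at most 5, so the width is 5 − 1 = 4 and tw(G) ≤ 4. Conversely, {0, 2, 4, 6, 11} is a clique of size 5, and the vertices of any clique must share a bag in every tree decomposition; so some bag has ≥ 5 vertices and tw(G) ≥ 4. Therefore the treewidth is 4.

4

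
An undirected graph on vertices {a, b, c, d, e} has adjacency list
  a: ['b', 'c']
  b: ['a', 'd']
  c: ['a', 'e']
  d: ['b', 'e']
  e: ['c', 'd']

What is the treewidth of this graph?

2

A width-2 tree decomposition is:
Bags: B1 = {a, b, d}  B2 = {a, c, d}  B3 = {c, d, e}
Tree: B1–B2, B2–B3
The largest bag has 3 vertices, giving width 2; this decomposition certifies tw(G) ≤ 2. Since d–b–a–c–e–d is a cycle in G, G is not acyclic. Forests are exactly the graphs of treewidth ≤ 1, so tw(G) ≥ 2. The upper and lower bounds meet at 2, so that is the treewidth.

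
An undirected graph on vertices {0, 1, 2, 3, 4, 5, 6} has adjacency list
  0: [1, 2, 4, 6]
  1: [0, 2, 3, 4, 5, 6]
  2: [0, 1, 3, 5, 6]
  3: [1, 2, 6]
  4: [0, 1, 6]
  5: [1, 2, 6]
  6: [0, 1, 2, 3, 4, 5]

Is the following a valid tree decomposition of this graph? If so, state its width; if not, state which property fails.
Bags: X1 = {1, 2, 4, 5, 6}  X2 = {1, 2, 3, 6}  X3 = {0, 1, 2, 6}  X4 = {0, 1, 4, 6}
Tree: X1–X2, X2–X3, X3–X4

A tree decomposition must satisfy three properties: every vertex lies in some bag; for every edge, both endpoints lie together in some bag; and for every vertex, the bags containing it form a connected subtree. Here bags containing vertex 4 are not connected in the tree, so the decomposition is invalid.

No — bags containing vertex 4 are not connected in the tree.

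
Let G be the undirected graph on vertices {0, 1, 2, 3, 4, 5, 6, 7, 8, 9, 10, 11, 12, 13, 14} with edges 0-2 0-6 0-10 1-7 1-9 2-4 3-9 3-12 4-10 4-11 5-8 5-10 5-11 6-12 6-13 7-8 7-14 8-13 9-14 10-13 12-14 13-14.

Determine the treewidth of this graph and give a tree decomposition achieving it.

Treewidth 3.
One optimal decomposition is:
Bags: B1 = {2, 4, 5, 11}  B2 = {2, 4, 5, 10}  B3 = {0, 2, 5, 10}  B4 = {0, 5, 8, 10}  B5 = {0, 8, 10, 13}  B6 = {0, 6, 8, 13}  B7 = {6, 7, 8, 13}  B8 = {6, 7, 13, 14}  B9 = {6, 7, 12, 14}  B10 = {1, 7, 12, 14}  B11 = {1, 9, 12, 14}  B12 = {1, 3, 9, 12}
Tree: B1–B2, B2–B3, B3–B4, B4–B5, B5–B6, B6–B7, B7–B8, B8–B9, B9–B10, B10–B11, B11–B12

Every bag has size at most 4, so the width is 4 − 1 = 3 and tw(G) ≤ 3. For the lower bound: the 4 vertex sets {2,4,11}, {5}, {10}, {0,6,8,13} are disjoint, each induces a connected subgraph, and every pair is joined by at least one edge of G. Contracting each set to a single vertex therefore yields K_{4} as a minor, and since treewidth is minor-monotone, tw(G) ≥ tw(K_{4}) = 3. The upper and lower bounds meet at 3, so that is the treewidth.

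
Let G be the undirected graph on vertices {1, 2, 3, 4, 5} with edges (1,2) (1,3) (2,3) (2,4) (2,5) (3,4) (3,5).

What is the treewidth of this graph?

A width-2 tree decomposition is:
Bags: B1 = {2, 3, 5}  B2 = {1, 2, 3}  B3 = {2, 3, 4}
Tree: B1–B2, B1–B3
The largest bag has 3 vertices, giving width 2; this decomposition certifies tw(G) ≤ 2. On the other hand G contains the 3-clique {1, 2, 3}. A clique must lie in a single bag of any decomposition, so no decomposition can have width below 2. Hence tw(G) = 2 exactly.

2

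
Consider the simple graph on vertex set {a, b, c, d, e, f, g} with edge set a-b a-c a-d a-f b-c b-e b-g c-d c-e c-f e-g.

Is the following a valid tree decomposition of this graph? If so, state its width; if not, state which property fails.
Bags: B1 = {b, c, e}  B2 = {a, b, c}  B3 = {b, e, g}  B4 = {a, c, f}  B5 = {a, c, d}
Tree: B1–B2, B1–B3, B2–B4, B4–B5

Yes; width 2.

Every vertex of G appears in some bag (union = {a, b, c, d, e, f, g}); every edge is covered by a bag; and for each vertex v the set of bags containing v is connected in the bag tree. The decomposition is therefore valid. The largest bag has 3 vertices, so the width is 2.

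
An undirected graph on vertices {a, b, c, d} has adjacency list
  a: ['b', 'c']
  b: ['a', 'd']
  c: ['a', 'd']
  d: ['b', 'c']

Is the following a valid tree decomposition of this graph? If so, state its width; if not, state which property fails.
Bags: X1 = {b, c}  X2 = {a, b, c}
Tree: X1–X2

No — vertex d appears in no bag.

A tree decomposition must satisfy three properties: every vertex lies in some bag; for every edge, both endpoints lie together in some bag; and for every vertex, the bags containing it form a connected subtree. Here vertex d appears in no bag, so the decomposition is invalid.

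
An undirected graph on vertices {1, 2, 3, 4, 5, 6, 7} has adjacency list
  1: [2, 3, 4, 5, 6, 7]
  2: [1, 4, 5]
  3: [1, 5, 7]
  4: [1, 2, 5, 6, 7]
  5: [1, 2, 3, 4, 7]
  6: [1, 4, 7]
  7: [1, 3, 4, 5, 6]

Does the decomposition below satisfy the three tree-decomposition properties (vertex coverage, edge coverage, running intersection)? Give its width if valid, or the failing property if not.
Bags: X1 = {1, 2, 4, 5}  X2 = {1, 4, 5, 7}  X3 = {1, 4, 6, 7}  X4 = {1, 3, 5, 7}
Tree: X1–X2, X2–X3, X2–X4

Yes; width 3.

Vertex coverage: the bags together contain {1, 2, 3, 4, 5, 6, 7}, the full vertex set. Edge coverage: each edge of G has both endpoints in at least one bag. Running intersection: for every vertex, the bags containing it form a connected subtree. All three properties hold, so this is a valid tree decomposition of width max|bag| − 1 = 3, and hence tw(G) ≤ 3.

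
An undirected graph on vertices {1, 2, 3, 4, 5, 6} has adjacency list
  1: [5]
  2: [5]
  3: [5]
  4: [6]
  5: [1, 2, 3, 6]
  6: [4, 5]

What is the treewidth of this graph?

1

A width-1 tree decomposition is:
Bags: B1 = {4, 6}  B2 = {5, 6}  B3 = {2, 5}  B4 = {3, 5}  B5 = {1, 5}
Tree: B1–B2, B2–B3, B3–B4, B3–B5
The largest bag has 2 vertices, giving width 1; this decomposition certifies tw(G) ≤ 1. Since G has at least one edge (e.g. 6–4), it is not an edgeless graph, so tw(G) ≥ 1. Combining the bounds, tw(G) = 1.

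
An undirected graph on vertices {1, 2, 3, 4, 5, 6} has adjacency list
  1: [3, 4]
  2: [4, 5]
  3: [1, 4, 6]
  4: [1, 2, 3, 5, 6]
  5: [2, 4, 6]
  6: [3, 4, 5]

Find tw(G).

2

A width-2 tree decomposition is:
Bags: B1 = {3, 4, 6}  B2 = {4, 5, 6}  B3 = {2, 4, 5}  B4 = {1, 3, 4}
Tree: B1–B2, B2–B3, B1–B4
Each bag holds 3 vertices, so the decomposition has width 2, which upper-bounds the treewidth. For the lower bound, the 3 vertices {2, 4, 5} are pairwise adjacent, and any tree decomposition puts a clique entirely inside one bag — forcing width ≥ 2. Hence tw(G) = 2 exactly.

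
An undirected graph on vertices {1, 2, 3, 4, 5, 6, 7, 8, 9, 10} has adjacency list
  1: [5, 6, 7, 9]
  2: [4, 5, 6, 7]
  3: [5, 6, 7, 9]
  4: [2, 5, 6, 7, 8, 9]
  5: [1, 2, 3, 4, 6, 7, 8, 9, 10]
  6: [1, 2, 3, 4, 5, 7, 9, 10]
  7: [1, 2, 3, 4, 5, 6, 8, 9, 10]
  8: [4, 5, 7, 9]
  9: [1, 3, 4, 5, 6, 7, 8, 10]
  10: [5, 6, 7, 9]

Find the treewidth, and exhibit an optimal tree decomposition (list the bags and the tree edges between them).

Each bag holds 5 vertices, so the decomposition has width 4, which upper-bounds the treewidth. On the other hand G contains the 5-clique {4, 5, 7, 8, 9}. A clique must lie in a single bag of any decomposition, so no decomposition can have width below 4. Hence tw(G) = 4 exactly.

Treewidth 4.
One such decomposition:
Bags: B1 = {4, 5, 6, 7, 9}  B2 = {3, 5, 6, 7, 9}  B3 = {2, 4, 5, 6, 7}  B4 = {1, 5, 6, 7, 9}  B5 = {4, 5, 7, 8, 9}  B6 = {5, 6, 7, 9, 10}
Tree: B1–B2, B1–B3, B1–B4, B1–B5, B2–B6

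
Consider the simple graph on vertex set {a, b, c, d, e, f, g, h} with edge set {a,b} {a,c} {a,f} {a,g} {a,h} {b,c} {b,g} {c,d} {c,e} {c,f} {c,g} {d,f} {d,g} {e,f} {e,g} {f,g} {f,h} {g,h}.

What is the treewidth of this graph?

3

A width-3 tree decomposition is:
Bags: B1 = {a, c, f, g}  B2 = {a, b, c, g}  B3 = {c, e, f, g}  B4 = {c, d, f, g}  B5 = {a, f, g, h}
Tree: B1–B2, B1–B3, B3–B4, B1–B5
The largest bag has 4 vertices, giving width 3; this decomposition certifies tw(G) ≤ 3. Conversely, {a, f, g, h} is a clique of size 4, and the vertices of any clique must share a bag in every tree decomposition; so some bag has ≥ 4 vertices and tw(G) ≥ 3. Combining the bounds, tw(G) = 3.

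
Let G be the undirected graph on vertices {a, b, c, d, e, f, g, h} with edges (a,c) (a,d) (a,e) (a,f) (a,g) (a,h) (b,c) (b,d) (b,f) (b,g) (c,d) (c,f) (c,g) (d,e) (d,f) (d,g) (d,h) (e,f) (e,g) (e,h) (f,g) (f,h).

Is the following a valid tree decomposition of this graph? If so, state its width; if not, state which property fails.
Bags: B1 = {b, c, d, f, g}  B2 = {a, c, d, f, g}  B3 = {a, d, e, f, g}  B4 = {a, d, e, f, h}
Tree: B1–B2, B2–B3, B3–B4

Yes; width 4.

Every vertex of G appears in some bag (union = {a, b, c, d, e, f, g, h}); every edge is covered by a bag; and for each vertex v the set of bags containing v is connected in the bag tree. The decomposition is therefore valid. The largest bag has 5 vertices, so the width is 4.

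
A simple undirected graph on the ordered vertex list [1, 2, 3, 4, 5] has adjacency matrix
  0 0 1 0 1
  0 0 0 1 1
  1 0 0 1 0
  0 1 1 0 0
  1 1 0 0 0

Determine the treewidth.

A width-2 tree decomposition is:
Bags: B1 = {1, 3, 5}  B2 = {2, 3, 5}  B3 = {2, 3, 4}
Tree: B1–B2, B2–B3
The largest bag has 3 vertices, giving width 2; this decomposition certifies tw(G) ≤ 2. The edges 3–1–5–2–4–3 form a cycle, so G is not a tree and its treewidth is at least 2. Hence tw(G) = 2 exactly.

2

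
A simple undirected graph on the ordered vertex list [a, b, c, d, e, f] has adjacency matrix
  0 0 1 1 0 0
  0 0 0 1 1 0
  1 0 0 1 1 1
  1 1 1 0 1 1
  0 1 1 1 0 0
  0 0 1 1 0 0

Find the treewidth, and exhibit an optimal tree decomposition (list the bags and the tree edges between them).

Treewidth 2.
Bags: B1 = {a, c, d}  B2 = {c, d, e}  B3 = {b, d, e}  B4 = {c, d, f}
Tree: B1–B2, B2–B3, B1–B4

The largest bag has 3 vertices, giving width 2; this decomposition certifies tw(G) ≤ 2. On the other hand G contains the 3-clique {c, d, e}. A clique must lie in a single bag of any decomposition, so no decomposition can have width below 2. Hence tw(G) = 2 exactly.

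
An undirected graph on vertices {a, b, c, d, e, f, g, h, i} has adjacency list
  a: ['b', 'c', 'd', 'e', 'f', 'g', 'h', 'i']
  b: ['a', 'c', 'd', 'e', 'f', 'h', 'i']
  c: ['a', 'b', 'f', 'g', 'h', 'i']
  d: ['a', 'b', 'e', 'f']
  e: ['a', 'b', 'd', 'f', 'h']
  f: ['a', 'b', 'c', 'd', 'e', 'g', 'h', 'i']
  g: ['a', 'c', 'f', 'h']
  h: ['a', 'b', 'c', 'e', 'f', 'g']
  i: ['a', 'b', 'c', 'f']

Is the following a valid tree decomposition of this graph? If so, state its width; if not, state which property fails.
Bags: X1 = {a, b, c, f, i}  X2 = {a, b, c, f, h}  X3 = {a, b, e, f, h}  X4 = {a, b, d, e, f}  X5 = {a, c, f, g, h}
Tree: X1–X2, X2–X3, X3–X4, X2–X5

Vertex coverage: the bags together contain {a, b, c, d, e, f, g, h, i}, the full vertex set. Edge coverage: each edge of G has both endpoints in at least one bag. Running intersection: for every vertex, the bags containing it form a connected subtree. All three properties hold, so this is a valid tree decomposition of width max|bag| − 1 = 4, and hence tw(G) ≤ 4.

Yes; width 4.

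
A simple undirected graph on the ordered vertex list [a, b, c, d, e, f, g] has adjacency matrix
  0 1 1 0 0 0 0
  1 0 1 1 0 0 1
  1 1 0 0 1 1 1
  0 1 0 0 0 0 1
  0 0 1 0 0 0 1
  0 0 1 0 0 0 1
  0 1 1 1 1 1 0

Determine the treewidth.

A width-2 tree decomposition is:
Bags: B1 = {c, f, g}  B2 = {b, c, g}  B3 = {c, e, g}  B4 = {b, d, g}  B5 = {a, b, c}
Tree: B1–B2, B1–B3, B2–B4, B2–B5
Every bag has size at most 3, so the width is 3 − 1 = 2 and tw(G) ≤ 2. For the lower bound, the 3 vertices {b, d, g} are pairwise adjacent, and any tree decomposition puts a clique entirely inside one bag — forcing width ≥ 2. Hence tw(G) = 2 exactly.

2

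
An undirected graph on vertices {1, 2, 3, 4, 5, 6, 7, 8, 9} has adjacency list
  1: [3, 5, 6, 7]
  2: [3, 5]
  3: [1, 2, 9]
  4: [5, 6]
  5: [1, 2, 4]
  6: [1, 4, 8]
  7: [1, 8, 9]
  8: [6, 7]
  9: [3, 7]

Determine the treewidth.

A width-3 tree decomposition is:
Bags: B1 = {4, 6, 7, 8}  B2 = {1, 4, 6, 7}  B3 = {1, 4, 5, 7}  B4 = {1, 5, 7, 9}  B5 = {1, 3, 5, 9}  B6 = {2, 3, 5, 9}
Tree: B1–B2, B2–B3, B3–B4, B4–B5, B5–B6
The largest bag has 4 vertices, giving width 3; this decomposition certifies tw(G) ≤ 3. For the lower bound: the 4 vertex sets {4,6,8}, {7}, {1}, {2,3,5,9} are disjoint, each induces a connected subgraph, and every pair is joined by at least one edge of G. Contracting each set to a single vertex therefore yields K_{4} as a minor, and since treewidth is minor-monotone, tw(G) ≥ tw(K_{4}) = 3. The upper and lower bounds meet at 3, so that is the treewidth.

3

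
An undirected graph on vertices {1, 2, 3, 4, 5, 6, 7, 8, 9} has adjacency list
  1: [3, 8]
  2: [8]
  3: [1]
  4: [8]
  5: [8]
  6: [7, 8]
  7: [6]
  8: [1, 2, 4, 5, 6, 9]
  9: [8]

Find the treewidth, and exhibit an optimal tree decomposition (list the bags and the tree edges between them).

Treewidth 1.
One such decomposition:
Bags: B1 = {4, 8}  B2 = {8, 9}  B3 = {2, 8}  B4 = {1, 8}  B5 = {1, 3}  B6 = {6, 8}  B7 = {5, 8}  B8 = {6, 7}
Tree: B1–B2, B1–B3, B1–B4, B4–B5, B2–B6, B1–B7, B6–B8

The largest bag has 2 vertices, giving width 1; this decomposition certifies tw(G) ≤ 1. G has an edge, so its treewidth is at least 1. Combining the bounds, tw(G) = 1.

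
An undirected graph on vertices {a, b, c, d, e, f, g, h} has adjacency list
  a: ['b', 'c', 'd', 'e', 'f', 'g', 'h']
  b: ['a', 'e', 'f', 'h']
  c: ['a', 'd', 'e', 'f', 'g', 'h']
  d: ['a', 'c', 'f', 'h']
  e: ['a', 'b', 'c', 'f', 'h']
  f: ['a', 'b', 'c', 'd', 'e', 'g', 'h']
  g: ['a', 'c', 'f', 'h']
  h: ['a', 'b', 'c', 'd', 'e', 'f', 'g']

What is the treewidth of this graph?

4

A width-4 tree decomposition is:
Bags: B1 = {a, c, e, f, h}  B2 = {a, b, e, f, h}  B3 = {a, c, d, f, h}  B4 = {a, c, f, g, h}
Tree: B1–B2, B1–B3, B3–B4
Every bag has size at most 5, so the width is 5 − 1 = 4 and tw(G) ≤ 4. For the lower bound, the 5 vertices {a, c, d, f, h} are pairwise adjacent, and any tree decomposition puts a clique entirely inside one bag — forcing width ≥ 4. Therefore the treewidth is 4.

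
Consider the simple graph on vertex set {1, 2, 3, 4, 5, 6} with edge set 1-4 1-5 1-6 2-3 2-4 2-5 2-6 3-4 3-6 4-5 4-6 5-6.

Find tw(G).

A width-3 tree decomposition is:
Bags: B1 = {2, 3, 4, 6}  B2 = {2, 4, 5, 6}  B3 = {1, 4, 5, 6}
Tree: B1–B2, B2–B3
Each bag holds 4 vertices, so the decomposition has width 3, which upper-bounds the treewidth. For the lower bound, the 4 vertices {1, 4, 5, 6} are pairwise adjacent, and any tree decomposition puts a clique entirely inside one bag — forcing width ≥ 3. Hence tw(G) = 3 exactly.

3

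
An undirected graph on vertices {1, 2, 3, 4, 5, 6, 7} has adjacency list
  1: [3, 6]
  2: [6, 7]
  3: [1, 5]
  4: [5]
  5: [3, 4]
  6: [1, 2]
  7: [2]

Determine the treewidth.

1

A width-1 tree decomposition is:
Bags: B1 = {2, 7}  B2 = {2, 6}  B3 = {1, 6}  B4 = {1, 3}  B5 = {3, 5}  B6 = {4, 5}
Tree: B1–B2, B2–B3, B3–B4, B4–B5, B5–B6
The largest bag has 2 vertices, giving width 1; this decomposition certifies tw(G) ≤ 1. Since G has at least one edge (e.g. 7–2), it is not an edgeless graph, so tw(G) ≥ 1. Hence tw(G) = 1 exactly.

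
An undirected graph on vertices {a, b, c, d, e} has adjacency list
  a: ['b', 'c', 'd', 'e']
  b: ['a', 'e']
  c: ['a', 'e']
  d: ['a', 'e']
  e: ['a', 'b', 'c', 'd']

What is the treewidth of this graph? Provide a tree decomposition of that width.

The largest bag has 3 vertices, giving width 2; this decomposition certifies tw(G) ≤ 2. For the lower bound, the 3 vertices {a, d, e} are pairwise adjacent, and any tree decomposition puts a clique entirely inside one bag — forcing width ≥ 2. Hence tw(G) = 2 exactly.

Treewidth 2.
Bags: B1 = {a, b, e}  B2 = {a, d, e}  B3 = {a, c, e}
Tree: B1–B2, B2–B3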